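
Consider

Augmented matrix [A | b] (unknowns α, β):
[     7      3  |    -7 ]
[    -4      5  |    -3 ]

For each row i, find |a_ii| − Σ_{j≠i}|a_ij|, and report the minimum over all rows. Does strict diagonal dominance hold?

row 1: |7| − (3) = 4
row 2: |5| − (4) = 1
minimum over rows = 1 → strictly diagonally dominant (convergence guaranteed)

1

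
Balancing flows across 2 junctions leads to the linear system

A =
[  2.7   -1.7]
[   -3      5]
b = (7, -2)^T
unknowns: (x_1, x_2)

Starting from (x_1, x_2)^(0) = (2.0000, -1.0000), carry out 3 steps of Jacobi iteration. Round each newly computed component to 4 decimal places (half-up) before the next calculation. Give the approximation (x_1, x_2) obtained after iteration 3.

Iteration 1:
  x_1 = (7 - (-1.7)·-1.0000) / (2.7) = 1.9630
  x_2 = (-2 - (-3)·2.0000) / (5) = 0.8000
Iteration 2:
  x_1 = (7 - (-1.7)·0.8000) / (2.7) = 3.0963
  x_2 = (-2 - (-3)·1.9630) / (5) = 0.7778
Iteration 3:
  x_1 = (7 - (-1.7)·0.7778) / (2.7) = 3.0823
  x_2 = (-2 - (-3)·3.0963) / (5) = 1.4578

(3.0823, 1.4578)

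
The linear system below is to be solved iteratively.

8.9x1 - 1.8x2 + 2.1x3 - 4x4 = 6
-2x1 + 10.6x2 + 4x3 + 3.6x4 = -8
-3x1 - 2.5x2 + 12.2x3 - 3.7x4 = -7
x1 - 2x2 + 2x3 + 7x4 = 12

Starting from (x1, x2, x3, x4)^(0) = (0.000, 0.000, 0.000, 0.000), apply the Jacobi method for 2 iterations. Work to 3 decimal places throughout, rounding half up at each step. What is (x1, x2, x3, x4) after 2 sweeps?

Iteration 1:
  x1 = (6 - (-1.8)·0.000 - (2.1)·0.000 - (-4)·0.000) / (8.9) = 0.674
  x2 = (-8 - (-2)·0.000 - (4)·0.000 - (3.6)·0.000) / (10.6) = -0.755
  x3 = (-7 - (-3)·0.000 - (-2.5)·0.000 - (-3.7)·0.000) / (12.2) = -0.574
  x4 = (12 - (1)·0.000 - (-2)·0.000 - (2)·0.000) / (7) = 1.714
Iteration 2:
  x1 = (6 - (-1.8)·-0.755 - (2.1)·-0.574 - (-4)·1.714) / (8.9) = 1.427
  x2 = (-8 - (-2)·0.674 - (4)·-0.574 - (3.6)·1.714) / (10.6) = -0.993
  x3 = (-7 - (-3)·0.674 - (-2.5)·-0.755 - (-3.7)·1.714) / (12.2) = -0.043
  x4 = (12 - (1)·0.674 - (-2)·-0.755 - (2)·-0.574) / (7) = 1.566

(1.427, -0.993, -0.043, 1.566)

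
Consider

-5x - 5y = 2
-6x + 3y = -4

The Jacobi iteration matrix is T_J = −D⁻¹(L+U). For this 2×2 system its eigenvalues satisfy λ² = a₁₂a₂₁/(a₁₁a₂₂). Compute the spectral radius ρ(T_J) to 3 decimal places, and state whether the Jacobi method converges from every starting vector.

a₁₂a₂₁/(a₁₁a₂₂) = (-5)·(-6) / ((-5)·(3)) = -2.000000
ρ = √|-2.000000| = √2.000000 = 1.414
ρ > 1, so Jacobi diverges

1.414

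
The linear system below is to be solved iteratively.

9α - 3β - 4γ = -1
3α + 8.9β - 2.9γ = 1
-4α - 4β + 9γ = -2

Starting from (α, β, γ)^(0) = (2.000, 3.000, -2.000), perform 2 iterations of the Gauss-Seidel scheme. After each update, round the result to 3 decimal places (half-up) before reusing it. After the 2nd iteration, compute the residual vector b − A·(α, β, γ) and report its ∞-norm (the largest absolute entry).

Iteration 1:
  α = (-1 - (-3)·3.000 - (-4)·-2.000) / (9) = 0.000
  β = (1 - (3)·0.000 - (-2.9)·-2.000) / (8.9) = -0.539
  γ = (-2 - (-4)·0.000 - (-4)·-0.539) / (9) = -0.462
Iteration 2:
  α = (-1 - (-3)·-0.539 - (-4)·-0.462) / (9) = -0.496
  β = (1 - (3)·-0.496 - (-2.9)·-0.462) / (8.9) = 0.129
  γ = (-2 - (-4)·-0.496 - (-4)·0.129) / (9) = -0.385
Residual b − A·x = (2.311, 0.223, -0.003); ∞-norm = 2.311

2.311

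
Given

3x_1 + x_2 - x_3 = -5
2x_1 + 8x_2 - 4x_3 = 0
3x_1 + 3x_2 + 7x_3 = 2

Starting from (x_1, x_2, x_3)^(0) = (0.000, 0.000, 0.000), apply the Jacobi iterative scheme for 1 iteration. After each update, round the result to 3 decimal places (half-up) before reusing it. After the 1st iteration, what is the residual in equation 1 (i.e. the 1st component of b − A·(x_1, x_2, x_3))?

Iteration 1:
  x_1 = (-5 - (1)·0.000 - (-1)·0.000) / (3) = -1.667
  x_2 = (0 - (2)·0.000 - (-4)·0.000) / (8) = 0.000
  x_3 = (2 - (3)·0.000 - (3)·0.000) / (7) = 0.286
Residual b − A·x = (0.287, 4.478, 4.999)

0.287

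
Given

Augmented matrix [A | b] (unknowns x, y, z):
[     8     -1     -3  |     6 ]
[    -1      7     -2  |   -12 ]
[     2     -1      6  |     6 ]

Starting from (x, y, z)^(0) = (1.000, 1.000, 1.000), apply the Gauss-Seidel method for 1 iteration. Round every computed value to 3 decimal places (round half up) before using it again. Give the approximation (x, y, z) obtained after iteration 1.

(1.250, -1.250, 0.375)

Iteration 1:
  x = (6 - (-1)·1.000 - (-3)·1.000) / (8) = 1.250
  y = (-12 - (-1)·1.250 - (-2)·1.000) / (7) = -1.250
  z = (6 - (2)·1.250 - (-1)·-1.250) / (6) = 0.375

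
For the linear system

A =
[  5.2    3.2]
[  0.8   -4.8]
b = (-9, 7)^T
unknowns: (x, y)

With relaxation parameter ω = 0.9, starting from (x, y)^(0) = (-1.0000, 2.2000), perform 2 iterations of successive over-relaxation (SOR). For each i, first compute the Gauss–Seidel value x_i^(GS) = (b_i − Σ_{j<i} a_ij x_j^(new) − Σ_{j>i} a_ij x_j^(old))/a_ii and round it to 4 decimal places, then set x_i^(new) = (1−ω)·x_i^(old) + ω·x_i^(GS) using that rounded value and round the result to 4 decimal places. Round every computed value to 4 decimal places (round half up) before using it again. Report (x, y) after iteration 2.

(-1.0013, -1.6151)

Iteration 1:
  x: GS value = (-9 - (3.2)·2.2000) / (5.2) = -3.0846;  x ← (1−ω)·-1.0000 + ω·-3.0846 = -2.8761
  y: GS value = (7 - (0.8)·-2.8761) / (-4.8) = -1.9377;  y ← (1−ω)·2.2000 + ω·-1.9377 = -1.5239
Iteration 2:
  x: GS value = (-9 - (3.2)·-1.5239) / (5.2) = -0.7930;  x ← (1−ω)·-2.8761 + ω·-0.7930 = -1.0013
  y: GS value = (7 - (0.8)·-1.0013) / (-4.8) = -1.6252;  y ← (1−ω)·-1.5239 + ω·-1.6252 = -1.6151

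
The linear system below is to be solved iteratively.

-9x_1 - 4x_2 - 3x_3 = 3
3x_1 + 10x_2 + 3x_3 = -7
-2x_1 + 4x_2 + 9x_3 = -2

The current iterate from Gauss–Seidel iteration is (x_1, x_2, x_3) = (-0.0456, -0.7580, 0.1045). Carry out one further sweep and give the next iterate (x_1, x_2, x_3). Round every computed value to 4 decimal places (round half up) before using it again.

One sweep:
  x_1 = (3 - (-4)·-0.7580 - (-3)·0.1045) / (-9) = -0.0313
  x_2 = (-7 - (3)·-0.0313 - (3)·0.1045) / (10) = -0.7220
  x_3 = (-2 - (-2)·-0.0313 - (4)·-0.7220) / (9) = 0.0917

(-0.0313, -0.7220, 0.0917)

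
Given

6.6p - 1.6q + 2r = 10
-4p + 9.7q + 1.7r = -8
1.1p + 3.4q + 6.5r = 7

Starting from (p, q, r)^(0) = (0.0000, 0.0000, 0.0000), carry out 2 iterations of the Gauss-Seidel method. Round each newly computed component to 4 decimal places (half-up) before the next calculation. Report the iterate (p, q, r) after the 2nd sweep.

(1.1864, -0.4976, 1.1364)

Iteration 1:
  p = (10 - (-1.6)·0.0000 - (2)·0.0000) / (6.6) = 1.5152
  q = (-8 - (-4)·1.5152 - (1.7)·0.0000) / (9.7) = -0.1999
  r = (7 - (1.1)·1.5152 - (3.4)·-0.1999) / (6.5) = 0.9251
Iteration 2:
  p = (10 - (-1.6)·-0.1999 - (2)·0.9251) / (6.6) = 1.1864
  q = (-8 - (-4)·1.1864 - (1.7)·0.9251) / (9.7) = -0.4976
  r = (7 - (1.1)·1.1864 - (3.4)·-0.4976) / (6.5) = 1.1364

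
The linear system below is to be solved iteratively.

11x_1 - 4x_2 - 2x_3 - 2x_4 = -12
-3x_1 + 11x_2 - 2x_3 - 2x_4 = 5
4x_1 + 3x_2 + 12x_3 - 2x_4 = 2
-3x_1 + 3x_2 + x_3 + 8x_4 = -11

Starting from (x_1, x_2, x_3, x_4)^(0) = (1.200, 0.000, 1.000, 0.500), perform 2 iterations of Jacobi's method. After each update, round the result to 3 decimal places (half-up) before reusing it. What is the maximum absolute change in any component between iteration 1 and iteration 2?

Iteration 1:
  x_1 = (-12 - (-4)·0.000 - (-2)·1.000 - (-2)·0.500) / (11) = -0.818
  x_2 = (5 - (-3)·1.200 - (-2)·1.000 - (-2)·0.500) / (11) = 1.055
  x_3 = (2 - (4)·1.200 - (3)·0.000 - (-2)·0.500) / (12) = -0.150
  x_4 = (-11 - (-3)·1.200 - (3)·0.000 - (1)·1.000) / (8) = -1.050
Iteration 2:
  x_1 = (-12 - (-4)·1.055 - (-2)·-0.150 - (-2)·-1.050) / (11) = -0.925
  x_2 = (5 - (-3)·-0.818 - (-2)·-0.150 - (-2)·-1.050) / (11) = 0.013
  x_3 = (2 - (4)·-0.818 - (3)·1.055 - (-2)·-1.050) / (12) = 0.001
  x_4 = (-11 - (-3)·-0.818 - (3)·1.055 - (1)·-0.150) / (8) = -2.059
Change: (-0.107, -1.042, 0.151, -1.009) → max |·| = 1.042

1.042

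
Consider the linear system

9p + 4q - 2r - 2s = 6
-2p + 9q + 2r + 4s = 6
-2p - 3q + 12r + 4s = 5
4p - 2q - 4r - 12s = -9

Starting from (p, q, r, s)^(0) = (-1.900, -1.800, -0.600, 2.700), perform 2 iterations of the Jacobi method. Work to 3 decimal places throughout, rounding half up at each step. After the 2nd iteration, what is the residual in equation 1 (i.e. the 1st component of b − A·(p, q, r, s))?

-1.867

Iteration 1:
  p = (6 - (4)·-1.800 - (-2)·-0.600 - (-2)·2.700) / (9) = 1.933
  q = (6 - (-2)·-1.900 - (2)·-0.600 - (4)·2.700) / (9) = -0.822
  r = (5 - (-2)·-1.900 - (-3)·-1.800 - (4)·2.700) / (12) = -1.250
  s = (-9 - (4)·-1.900 - (-2)·-1.800 - (-4)·-0.600) / (-12) = 0.617
Iteration 2:
  p = (6 - (4)·-0.822 - (-2)·-1.250 - (-2)·0.617) / (9) = 0.891
  q = (6 - (-2)·1.933 - (2)·-1.250 - (4)·0.617) / (9) = 1.100
  r = (5 - (-2)·1.933 - (-3)·-0.822 - (4)·0.617) / (12) = 0.328
  s = (-9 - (4)·1.933 - (-2)·-0.822 - (-4)·-1.250) / (-12) = 1.948
Residual b − A·x = (-1.867, -10.566, -1.646, 14.324)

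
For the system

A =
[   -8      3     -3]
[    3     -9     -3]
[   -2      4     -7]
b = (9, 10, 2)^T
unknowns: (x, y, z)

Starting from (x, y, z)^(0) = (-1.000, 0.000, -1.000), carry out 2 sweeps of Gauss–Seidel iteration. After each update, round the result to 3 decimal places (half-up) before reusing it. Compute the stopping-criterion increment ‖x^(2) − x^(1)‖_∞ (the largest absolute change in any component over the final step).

0.513

Iteration 1:
  x = (9 - (3)·0.000 - (-3)·-1.000) / (-8) = -0.750
  y = (10 - (3)·-0.750 - (-3)·-1.000) / (-9) = -1.028
  z = (2 - (-2)·-0.750 - (4)·-1.028) / (-7) = -0.659
Iteration 2:
  x = (9 - (3)·-1.028 - (-3)·-0.659) / (-8) = -1.263
  y = (10 - (3)·-1.263 - (-3)·-0.659) / (-9) = -1.312
  z = (2 - (-2)·-1.263 - (4)·-1.312) / (-7) = -0.675
Change: (-0.513, -0.284, -0.016) → max |·| = 0.513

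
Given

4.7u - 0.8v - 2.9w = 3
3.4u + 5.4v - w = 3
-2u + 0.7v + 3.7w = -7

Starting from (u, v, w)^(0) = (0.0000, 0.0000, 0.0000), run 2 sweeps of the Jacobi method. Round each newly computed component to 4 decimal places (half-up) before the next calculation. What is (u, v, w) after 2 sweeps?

(-0.4345, -0.1967, -1.6520)

Iteration 1:
  u = (3 - (-0.8)·0.0000 - (-2.9)·0.0000) / (4.7) = 0.6383
  v = (3 - (3.4)·0.0000 - (-1)·0.0000) / (5.4) = 0.5556
  w = (-7 - (-2)·0.0000 - (0.7)·0.0000) / (3.7) = -1.8919
Iteration 2:
  u = (3 - (-0.8)·0.5556 - (-2.9)·-1.8919) / (4.7) = -0.4345
  v = (3 - (3.4)·0.6383 - (-1)·-1.8919) / (5.4) = -0.1967
  w = (-7 - (-2)·0.6383 - (0.7)·0.5556) / (3.7) = -1.6520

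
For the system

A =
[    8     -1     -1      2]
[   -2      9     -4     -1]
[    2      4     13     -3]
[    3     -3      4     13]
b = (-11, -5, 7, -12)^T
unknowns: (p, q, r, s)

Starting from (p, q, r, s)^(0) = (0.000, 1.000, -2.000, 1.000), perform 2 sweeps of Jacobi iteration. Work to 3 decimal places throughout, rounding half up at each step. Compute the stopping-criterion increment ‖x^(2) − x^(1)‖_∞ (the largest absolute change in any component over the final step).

0.892

Iteration 1:
  p = (-11 - (-1)·1.000 - (-1)·-2.000 - (2)·1.000) / (8) = -1.750
  q = (-5 - (-2)·0.000 - (-4)·-2.000 - (-1)·1.000) / (9) = -1.333
  r = (7 - (2)·0.000 - (4)·1.000 - (-3)·1.000) / (13) = 0.462
  s = (-12 - (3)·0.000 - (-3)·1.000 - (4)·-2.000) / (13) = -0.077
Iteration 2:
  p = (-11 - (-1)·-1.333 - (-1)·0.462 - (2)·-0.077) / (8) = -1.465
  q = (-5 - (-2)·-1.750 - (-4)·0.462 - (-1)·-0.077) / (9) = -0.748
  r = (7 - (2)·-1.750 - (4)·-1.333 - (-3)·-0.077) / (13) = 1.200
  s = (-12 - (3)·-1.750 - (-3)·-1.333 - (4)·0.462) / (13) = -0.969
Change: (0.285, 0.585, 0.738, -0.892) → max |·| = 0.892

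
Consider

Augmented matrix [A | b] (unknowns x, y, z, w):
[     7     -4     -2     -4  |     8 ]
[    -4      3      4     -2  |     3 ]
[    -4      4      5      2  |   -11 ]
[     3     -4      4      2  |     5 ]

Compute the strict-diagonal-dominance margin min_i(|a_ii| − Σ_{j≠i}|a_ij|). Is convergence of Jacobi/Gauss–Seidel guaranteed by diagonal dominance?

-9

row 1: |7| − (4+2+4) = -3
row 2: |3| − (4+4+2) = -7
row 3: |5| − (4+4+2) = -5
row 4: |2| − (3+4+4) = -9
minimum over rows = -9 → not strictly diagonally dominant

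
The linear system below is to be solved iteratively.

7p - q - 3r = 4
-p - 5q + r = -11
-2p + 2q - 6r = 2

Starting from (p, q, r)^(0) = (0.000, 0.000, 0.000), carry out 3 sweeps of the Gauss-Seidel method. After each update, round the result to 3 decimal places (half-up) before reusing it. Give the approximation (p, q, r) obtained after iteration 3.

(0.878, 2.031, 0.051)

Iteration 1:
  p = (4 - (-1)·0.000 - (-3)·0.000) / (7) = 0.571
  q = (-11 - (-1)·0.571 - (1)·0.000) / (-5) = 2.086
  r = (2 - (-2)·0.571 - (2)·2.086) / (-6) = 0.172
Iteration 2:
  p = (4 - (-1)·2.086 - (-3)·0.172) / (7) = 0.943
  q = (-11 - (-1)·0.943 - (1)·0.172) / (-5) = 2.046
  r = (2 - (-2)·0.943 - (2)·2.046) / (-6) = 0.034
Iteration 3:
  p = (4 - (-1)·2.046 - (-3)·0.034) / (7) = 0.878
  q = (-11 - (-1)·0.878 - (1)·0.034) / (-5) = 2.031
  r = (2 - (-2)·0.878 - (2)·2.031) / (-6) = 0.051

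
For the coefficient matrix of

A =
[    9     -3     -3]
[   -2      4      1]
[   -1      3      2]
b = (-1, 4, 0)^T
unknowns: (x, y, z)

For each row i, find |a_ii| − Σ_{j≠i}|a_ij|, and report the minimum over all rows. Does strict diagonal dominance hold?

row 1: |9| − (3+3) = 3
row 2: |4| − (2+1) = 1
row 3: |2| − (1+3) = -2
minimum over rows = -2 → not strictly diagonally dominant

-2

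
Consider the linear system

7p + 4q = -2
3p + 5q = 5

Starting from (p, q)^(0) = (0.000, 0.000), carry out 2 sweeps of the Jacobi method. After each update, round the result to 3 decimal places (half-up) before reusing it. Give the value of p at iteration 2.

Iteration 1:
  p = (-2 - (4)·0.000) / (7) = -0.286
  q = (5 - (3)·0.000) / (5) = 1.000
Iteration 2:
  p = (-2 - (4)·1.000) / (7) = -0.857
  q = (5 - (3)·-0.286) / (5) = 1.172

-0.857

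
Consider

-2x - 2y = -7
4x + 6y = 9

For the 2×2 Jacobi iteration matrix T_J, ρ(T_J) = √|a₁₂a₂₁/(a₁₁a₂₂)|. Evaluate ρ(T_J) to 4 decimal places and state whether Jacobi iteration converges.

a₁₂a₂₁/(a₁₁a₂₂) = (-2)·(4) / ((-2)·(6)) = 0.666667
ρ = √|0.666667| = √0.666667 = 0.8165
ρ < 1, so Jacobi converges

0.8165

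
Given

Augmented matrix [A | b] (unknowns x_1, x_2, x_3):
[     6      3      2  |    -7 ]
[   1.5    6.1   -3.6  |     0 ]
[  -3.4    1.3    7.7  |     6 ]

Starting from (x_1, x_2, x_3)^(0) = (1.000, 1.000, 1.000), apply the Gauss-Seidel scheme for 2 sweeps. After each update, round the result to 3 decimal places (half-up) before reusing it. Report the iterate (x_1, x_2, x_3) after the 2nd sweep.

Iteration 1:
  x_1 = (-7 - (3)·1.000 - (2)·1.000) / (6) = -2.000
  x_2 = (0 - (1.5)·-2.000 - (-3.6)·1.000) / (6.1) = 1.082
  x_3 = (6 - (-3.4)·-2.000 - (1.3)·1.082) / (7.7) = -0.287
Iteration 2:
  x_1 = (-7 - (3)·1.082 - (2)·-0.287) / (6) = -1.612
  x_2 = (0 - (1.5)·-1.612 - (-3.6)·-0.287) / (6.1) = 0.227
  x_3 = (6 - (-3.4)·-1.612 - (1.3)·0.227) / (7.7) = 0.029

(-1.612, 0.227, 0.029)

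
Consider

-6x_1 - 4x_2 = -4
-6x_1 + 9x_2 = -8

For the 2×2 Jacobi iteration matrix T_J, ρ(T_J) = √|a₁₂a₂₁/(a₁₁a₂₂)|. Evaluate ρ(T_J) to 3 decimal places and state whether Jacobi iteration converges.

a₁₂a₂₁/(a₁₁a₂₂) = (-4)·(-6) / ((-6)·(9)) = -0.444444
ρ = √|-0.444444| = √0.444444 = 0.667
ρ < 1, so Jacobi converges

0.667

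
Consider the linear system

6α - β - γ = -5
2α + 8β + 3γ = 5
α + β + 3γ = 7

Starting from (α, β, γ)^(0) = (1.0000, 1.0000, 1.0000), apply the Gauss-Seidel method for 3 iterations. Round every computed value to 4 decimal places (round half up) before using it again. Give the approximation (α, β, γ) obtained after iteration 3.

(-0.4427, -0.2077, 2.5501)

Iteration 1:
  α = (-5 - (-1)·1.0000 - (-1)·1.0000) / (6) = -0.5000
  β = (5 - (2)·-0.5000 - (3)·1.0000) / (8) = 0.3750
  γ = (7 - (1)·-0.5000 - (1)·0.3750) / (3) = 2.3750
Iteration 2:
  α = (-5 - (-1)·0.3750 - (-1)·2.3750) / (6) = -0.3750
  β = (5 - (2)·-0.3750 - (3)·2.3750) / (8) = -0.1719
  γ = (7 - (1)·-0.3750 - (1)·-0.1719) / (3) = 2.5156
Iteration 3:
  α = (-5 - (-1)·-0.1719 - (-1)·2.5156) / (6) = -0.4427
  β = (5 - (2)·-0.4427 - (3)·2.5156) / (8) = -0.2077
  γ = (7 - (1)·-0.4427 - (1)·-0.2077) / (3) = 2.5501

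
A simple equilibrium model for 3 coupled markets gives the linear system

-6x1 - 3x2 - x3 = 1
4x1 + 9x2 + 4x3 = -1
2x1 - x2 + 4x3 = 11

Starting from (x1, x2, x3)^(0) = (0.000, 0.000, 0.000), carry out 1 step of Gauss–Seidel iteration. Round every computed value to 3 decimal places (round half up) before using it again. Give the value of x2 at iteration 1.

Iteration 1:
  x1 = (1 - (-3)·0.000 - (-1)·0.000) / (-6) = -0.167
  x2 = (-1 - (4)·-0.167 - (4)·0.000) / (9) = -0.037
  x3 = (11 - (2)·-0.167 - (-1)·-0.037) / (4) = 2.824

-0.037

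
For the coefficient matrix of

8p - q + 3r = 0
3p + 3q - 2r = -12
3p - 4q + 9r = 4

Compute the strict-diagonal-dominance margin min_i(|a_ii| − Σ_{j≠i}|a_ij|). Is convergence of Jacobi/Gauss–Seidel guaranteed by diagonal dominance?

-2

row 1: |8| − (1+3) = 4
row 2: |3| − (3+2) = -2
row 3: |9| − (3+4) = 2
minimum over rows = -2 → not strictly diagonally dominant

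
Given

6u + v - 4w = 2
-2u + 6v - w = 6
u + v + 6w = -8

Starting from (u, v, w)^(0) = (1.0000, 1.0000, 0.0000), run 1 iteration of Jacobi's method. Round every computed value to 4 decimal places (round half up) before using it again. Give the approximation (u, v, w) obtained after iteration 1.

Iteration 1:
  u = (2 - (1)·1.0000 - (-4)·0.0000) / (6) = 0.1667
  v = (6 - (-2)·1.0000 - (-1)·0.0000) / (6) = 1.3333
  w = (-8 - (1)·1.0000 - (1)·1.0000) / (6) = -1.6667

(0.1667, 1.3333, -1.6667)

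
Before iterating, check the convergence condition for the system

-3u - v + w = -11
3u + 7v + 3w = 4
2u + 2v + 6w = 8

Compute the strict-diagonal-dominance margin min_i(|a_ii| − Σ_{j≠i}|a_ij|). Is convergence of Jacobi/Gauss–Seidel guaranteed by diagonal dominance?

1

row 1: |-3| − (1+1) = 1
row 2: |7| − (3+3) = 1
row 3: |6| − (2+2) = 2
minimum over rows = 1 → strictly diagonally dominant (convergence guaranteed)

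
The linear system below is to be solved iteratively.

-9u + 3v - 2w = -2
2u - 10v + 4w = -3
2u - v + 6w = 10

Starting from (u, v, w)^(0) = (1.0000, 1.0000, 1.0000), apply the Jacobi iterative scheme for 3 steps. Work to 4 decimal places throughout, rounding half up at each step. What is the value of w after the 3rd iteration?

1.7648

Iteration 1:
  u = (-2 - (3)·1.0000 - (-2)·1.0000) / (-9) = 0.3333
  v = (-3 - (2)·1.0000 - (4)·1.0000) / (-10) = 0.9000
  w = (10 - (2)·1.0000 - (-1)·1.0000) / (6) = 1.5000
Iteration 2:
  u = (-2 - (3)·0.9000 - (-2)·1.5000) / (-9) = 0.1889
  v = (-3 - (2)·0.3333 - (4)·1.5000) / (-10) = 0.9667
  w = (10 - (2)·0.3333 - (-1)·0.9000) / (6) = 1.7056
Iteration 3:
  u = (-2 - (3)·0.9667 - (-2)·1.7056) / (-9) = 0.1654
  v = (-3 - (2)·0.1889 - (4)·1.7056) / (-10) = 1.0200
  w = (10 - (2)·0.1889 - (-1)·0.9667) / (6) = 1.7648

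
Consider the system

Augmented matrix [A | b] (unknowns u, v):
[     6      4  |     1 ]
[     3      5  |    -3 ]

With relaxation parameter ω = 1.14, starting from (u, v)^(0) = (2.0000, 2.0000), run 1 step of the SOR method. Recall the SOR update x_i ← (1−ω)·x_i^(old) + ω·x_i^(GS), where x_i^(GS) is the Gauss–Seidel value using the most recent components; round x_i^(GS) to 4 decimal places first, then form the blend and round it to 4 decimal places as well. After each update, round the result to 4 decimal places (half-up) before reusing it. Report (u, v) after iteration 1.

Iteration 1:
  u: GS value = (1 - (4)·2.0000) / (6) = -1.1667;  u ← (1−ω)·2.0000 + ω·-1.1667 = -1.6100
  v: GS value = (-3 - (3)·-1.6100) / (5) = 0.3660;  v ← (1−ω)·2.0000 + ω·0.3660 = 0.1372

(-1.6100, 0.1372)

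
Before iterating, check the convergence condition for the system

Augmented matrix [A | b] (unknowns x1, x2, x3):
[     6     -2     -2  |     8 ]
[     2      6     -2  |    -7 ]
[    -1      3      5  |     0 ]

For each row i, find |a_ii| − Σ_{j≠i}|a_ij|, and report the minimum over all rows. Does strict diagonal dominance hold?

1

row 1: |6| − (2+2) = 2
row 2: |6| − (2+2) = 2
row 3: |5| − (1+3) = 1
minimum over rows = 1 → strictly diagonally dominant (convergence guaranteed)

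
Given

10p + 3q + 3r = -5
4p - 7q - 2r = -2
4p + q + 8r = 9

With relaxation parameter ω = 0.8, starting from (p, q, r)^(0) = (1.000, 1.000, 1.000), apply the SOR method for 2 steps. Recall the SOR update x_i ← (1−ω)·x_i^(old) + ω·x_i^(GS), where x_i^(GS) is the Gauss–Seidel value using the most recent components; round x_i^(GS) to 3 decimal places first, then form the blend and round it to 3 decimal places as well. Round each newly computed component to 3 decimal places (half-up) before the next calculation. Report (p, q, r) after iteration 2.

(-0.842, -0.495, 1.563)

Iteration 1:
  p: GS value = (-5 - (3)·1.000 - (3)·1.000) / (10) = -1.100;  p ← (1−ω)·1.000 + ω·-1.100 = -0.680
  q: GS value = (-2 - (4)·-0.680 - (-2)·1.000) / (-7) = -0.389;  q ← (1−ω)·1.000 + ω·-0.389 = -0.111
  r: GS value = (9 - (4)·-0.680 - (1)·-0.111) / (8) = 1.479;  r ← (1−ω)·1.000 + ω·1.479 = 1.383
Iteration 2:
  p: GS value = (-5 - (3)·-0.111 - (3)·1.383) / (10) = -0.882;  p ← (1−ω)·-0.680 + ω·-0.882 = -0.842
  q: GS value = (-2 - (4)·-0.842 - (-2)·1.383) / (-7) = -0.591;  q ← (1−ω)·-0.111 + ω·-0.591 = -0.495
  r: GS value = (9 - (4)·-0.842 - (1)·-0.495) / (8) = 1.608;  r ← (1−ω)·1.383 + ω·1.608 = 1.563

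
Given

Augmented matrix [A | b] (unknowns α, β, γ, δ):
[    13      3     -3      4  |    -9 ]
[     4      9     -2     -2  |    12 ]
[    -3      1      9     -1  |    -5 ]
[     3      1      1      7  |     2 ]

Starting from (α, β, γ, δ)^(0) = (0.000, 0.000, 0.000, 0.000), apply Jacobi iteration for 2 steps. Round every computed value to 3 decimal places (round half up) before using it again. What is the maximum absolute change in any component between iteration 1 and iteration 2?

0.524

Iteration 1:
  α = (-9 - (3)·0.000 - (-3)·0.000 - (4)·0.000) / (13) = -0.692
  β = (12 - (4)·0.000 - (-2)·0.000 - (-2)·0.000) / (9) = 1.333
  γ = (-5 - (-3)·0.000 - (1)·0.000 - (-1)·0.000) / (9) = -0.556
  δ = (2 - (3)·0.000 - (1)·0.000 - (1)·0.000) / (7) = 0.286
Iteration 2:
  α = (-9 - (3)·1.333 - (-3)·-0.556 - (4)·0.286) / (13) = -1.216
  β = (12 - (4)·-0.692 - (-2)·-0.556 - (-2)·0.286) / (9) = 1.581
  γ = (-5 - (-3)·-0.692 - (1)·1.333 - (-1)·0.286) / (9) = -0.903
  δ = (2 - (3)·-0.692 - (1)·1.333 - (1)·-0.556) / (7) = 0.471
Change: (-0.524, 0.248, -0.347, 0.185) → max |·| = 0.524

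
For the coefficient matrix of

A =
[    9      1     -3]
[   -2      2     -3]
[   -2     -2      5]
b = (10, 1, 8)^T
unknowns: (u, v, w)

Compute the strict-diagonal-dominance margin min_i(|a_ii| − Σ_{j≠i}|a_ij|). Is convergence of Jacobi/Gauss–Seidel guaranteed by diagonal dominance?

row 1: |9| − (1+3) = 5
row 2: |2| − (2+3) = -3
row 3: |5| − (2+2) = 1
minimum over rows = -3 → not strictly diagonally dominant

-3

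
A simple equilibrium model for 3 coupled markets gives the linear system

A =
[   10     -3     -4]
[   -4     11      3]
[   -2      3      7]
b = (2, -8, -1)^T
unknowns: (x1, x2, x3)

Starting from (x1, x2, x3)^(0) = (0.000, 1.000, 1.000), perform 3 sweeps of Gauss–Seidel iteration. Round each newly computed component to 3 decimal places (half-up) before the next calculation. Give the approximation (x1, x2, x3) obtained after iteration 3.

(0.061, -0.769, 0.204)

Iteration 1:
  x1 = (2 - (-3)·1.000 - (-4)·1.000) / (10) = 0.900
  x2 = (-8 - (-4)·0.900 - (3)·1.000) / (11) = -0.673
  x3 = (-1 - (-2)·0.900 - (3)·-0.673) / (7) = 0.403
Iteration 2:
  x1 = (2 - (-3)·-0.673 - (-4)·0.403) / (10) = 0.159
  x2 = (-8 - (-4)·0.159 - (3)·0.403) / (11) = -0.779
  x3 = (-1 - (-2)·0.159 - (3)·-0.779) / (7) = 0.236
Iteration 3:
  x1 = (2 - (-3)·-0.779 - (-4)·0.236) / (10) = 0.061
  x2 = (-8 - (-4)·0.061 - (3)·0.236) / (11) = -0.769
  x3 = (-1 - (-2)·0.061 - (3)·-0.769) / (7) = 0.204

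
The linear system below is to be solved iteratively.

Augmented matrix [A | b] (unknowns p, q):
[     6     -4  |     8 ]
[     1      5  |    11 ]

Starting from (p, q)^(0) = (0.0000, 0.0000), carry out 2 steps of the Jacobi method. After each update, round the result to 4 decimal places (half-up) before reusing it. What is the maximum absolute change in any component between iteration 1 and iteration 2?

Iteration 1:
  p = (8 - (-4)·0.0000) / (6) = 1.3333
  q = (11 - (1)·0.0000) / (5) = 2.2000
Iteration 2:
  p = (8 - (-4)·2.2000) / (6) = 2.8000
  q = (11 - (1)·1.3333) / (5) = 1.9333
Change: (1.4667, -0.2667) → max |·| = 1.4667

1.4667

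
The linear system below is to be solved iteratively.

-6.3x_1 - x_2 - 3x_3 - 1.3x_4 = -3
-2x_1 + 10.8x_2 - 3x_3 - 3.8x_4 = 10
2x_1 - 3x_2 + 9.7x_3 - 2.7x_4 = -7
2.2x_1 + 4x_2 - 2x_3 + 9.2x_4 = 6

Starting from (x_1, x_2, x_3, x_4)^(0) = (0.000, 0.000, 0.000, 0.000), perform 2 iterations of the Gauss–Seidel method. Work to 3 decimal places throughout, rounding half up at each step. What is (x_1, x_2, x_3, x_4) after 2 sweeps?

(0.559, 0.884, -0.567, 0.011)

Iteration 1:
  x_1 = (-3 - (-1)·0.000 - (-3)·0.000 - (-1.3)·0.000) / (-6.3) = 0.476
  x_2 = (10 - (-2)·0.476 - (-3)·0.000 - (-3.8)·0.000) / (10.8) = 1.014
  x_3 = (-7 - (2)·0.476 - (-3)·1.014 - (-2.7)·0.000) / (9.7) = -0.506
  x_4 = (6 - (2.2)·0.476 - (4)·1.014 - (-2)·-0.506) / (9.2) = -0.013
Iteration 2:
  x_1 = (-3 - (-1)·1.014 - (-3)·-0.506 - (-1.3)·-0.013) / (-6.3) = 0.559
  x_2 = (10 - (-2)·0.559 - (-3)·-0.506 - (-3.8)·-0.013) / (10.8) = 0.884
  x_3 = (-7 - (2)·0.559 - (-3)·0.884 - (-2.7)·-0.013) / (9.7) = -0.567
  x_4 = (6 - (2.2)·0.559 - (4)·0.884 - (-2)·-0.567) / (9.2) = 0.011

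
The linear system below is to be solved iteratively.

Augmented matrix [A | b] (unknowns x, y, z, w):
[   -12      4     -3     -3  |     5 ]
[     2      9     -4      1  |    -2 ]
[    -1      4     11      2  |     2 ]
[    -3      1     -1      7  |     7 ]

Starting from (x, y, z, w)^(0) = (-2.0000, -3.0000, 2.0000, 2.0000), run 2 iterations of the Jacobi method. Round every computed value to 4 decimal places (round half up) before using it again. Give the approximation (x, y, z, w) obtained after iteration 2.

(-0.5165, 0.5428, -0.5170, -0.0588)

Iteration 1:
  x = (5 - (4)·-3.0000 - (-3)·2.0000 - (-3)·2.0000) / (-12) = -2.4167
  y = (-2 - (2)·-2.0000 - (-4)·2.0000 - (1)·2.0000) / (9) = 0.8889
  z = (2 - (-1)·-2.0000 - (4)·-3.0000 - (2)·2.0000) / (11) = 0.7273
  w = (7 - (-3)·-2.0000 - (1)·-3.0000 - (-1)·2.0000) / (7) = 0.8571
Iteration 2:
  x = (5 - (4)·0.8889 - (-3)·0.7273 - (-3)·0.8571) / (-12) = -0.5165
  y = (-2 - (2)·-2.4167 - (-4)·0.7273 - (1)·0.8571) / (9) = 0.5428
  z = (2 - (-1)·-2.4167 - (4)·0.8889 - (2)·0.8571) / (11) = -0.5170
  w = (7 - (-3)·-2.4167 - (1)·0.8889 - (-1)·0.7273) / (7) = -0.0588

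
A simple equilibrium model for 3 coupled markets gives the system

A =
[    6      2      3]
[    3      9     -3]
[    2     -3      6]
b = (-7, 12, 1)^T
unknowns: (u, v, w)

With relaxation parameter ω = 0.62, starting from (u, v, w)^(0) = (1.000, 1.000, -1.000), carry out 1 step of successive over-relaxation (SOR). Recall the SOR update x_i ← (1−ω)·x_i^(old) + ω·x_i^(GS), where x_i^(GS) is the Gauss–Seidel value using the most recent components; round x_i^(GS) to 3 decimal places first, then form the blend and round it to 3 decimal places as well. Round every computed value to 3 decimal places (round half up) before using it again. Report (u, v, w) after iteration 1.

(-0.240, 1.050, 0.099)

Iteration 1:
  u: GS value = (-7 - (2)·1.000 - (3)·-1.000) / (6) = -1.000;  u ← (1−ω)·1.000 + ω·-1.000 = -0.240
  v: GS value = (12 - (3)·-0.240 - (-3)·-1.000) / (9) = 1.080;  v ← (1−ω)·1.000 + ω·1.080 = 1.050
  w: GS value = (1 - (2)·-0.240 - (-3)·1.050) / (6) = 0.772;  w ← (1−ω)·-1.000 + ω·0.772 = 0.099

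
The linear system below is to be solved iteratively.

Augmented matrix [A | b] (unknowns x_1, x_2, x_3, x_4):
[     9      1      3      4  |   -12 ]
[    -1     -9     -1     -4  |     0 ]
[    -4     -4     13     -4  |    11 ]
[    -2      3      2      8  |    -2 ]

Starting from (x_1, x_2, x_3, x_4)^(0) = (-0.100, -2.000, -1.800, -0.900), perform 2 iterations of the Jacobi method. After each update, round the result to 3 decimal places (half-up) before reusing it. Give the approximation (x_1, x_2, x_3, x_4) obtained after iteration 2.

Iteration 1:
  x_1 = (-12 - (1)·-2.000 - (3)·-1.800 - (4)·-0.900) / (9) = -0.111
  x_2 = (0 - (-1)·-0.100 - (-1)·-1.800 - (-4)·-0.900) / (-9) = 0.611
  x_3 = (11 - (-4)·-0.100 - (-4)·-2.000 - (-4)·-0.900) / (13) = -0.077
  x_4 = (-2 - (-2)·-0.100 - (3)·-2.000 - (2)·-1.800) / (8) = 0.925
Iteration 2:
  x_1 = (-12 - (1)·0.611 - (3)·-0.077 - (4)·0.925) / (9) = -1.787
  x_2 = (0 - (-1)·-0.111 - (-1)·-0.077 - (-4)·0.925) / (-9) = -0.390
  x_3 = (11 - (-4)·-0.111 - (-4)·0.611 - (-4)·0.925) / (13) = 1.285
  x_4 = (-2 - (-2)·-0.111 - (3)·0.611 - (2)·-0.077) / (8) = -0.488

(-1.787, -0.390, 1.285, -0.488)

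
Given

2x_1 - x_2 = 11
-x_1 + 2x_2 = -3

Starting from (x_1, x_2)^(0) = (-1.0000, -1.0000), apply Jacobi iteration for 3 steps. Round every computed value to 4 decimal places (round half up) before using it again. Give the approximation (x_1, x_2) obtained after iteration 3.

(6.0000, 0.7500)

Iteration 1:
  x_1 = (11 - (-1)·-1.0000) / (2) = 5.0000
  x_2 = (-3 - (-1)·-1.0000) / (2) = -2.0000
Iteration 2:
  x_1 = (11 - (-1)·-2.0000) / (2) = 4.5000
  x_2 = (-3 - (-1)·5.0000) / (2) = 1.0000
Iteration 3:
  x_1 = (11 - (-1)·1.0000) / (2) = 6.0000
  x_2 = (-3 - (-1)·4.5000) / (2) = 0.7500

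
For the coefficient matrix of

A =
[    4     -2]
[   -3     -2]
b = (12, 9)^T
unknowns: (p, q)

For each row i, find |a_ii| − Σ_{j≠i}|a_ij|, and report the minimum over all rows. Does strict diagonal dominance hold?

row 1: |4| − (2) = 2
row 2: |-2| − (3) = -1
minimum over rows = -1 → not strictly diagonally dominant

-1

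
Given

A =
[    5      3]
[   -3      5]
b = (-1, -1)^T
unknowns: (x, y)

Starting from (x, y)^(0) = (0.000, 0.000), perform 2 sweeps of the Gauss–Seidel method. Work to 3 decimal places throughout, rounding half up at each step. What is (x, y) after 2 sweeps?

Iteration 1:
  x = (-1 - (3)·0.000) / (5) = -0.200
  y = (-1 - (-3)·-0.200) / (5) = -0.320
Iteration 2:
  x = (-1 - (3)·-0.320) / (5) = -0.008
  y = (-1 - (-3)·-0.008) / (5) = -0.205

(-0.008, -0.205)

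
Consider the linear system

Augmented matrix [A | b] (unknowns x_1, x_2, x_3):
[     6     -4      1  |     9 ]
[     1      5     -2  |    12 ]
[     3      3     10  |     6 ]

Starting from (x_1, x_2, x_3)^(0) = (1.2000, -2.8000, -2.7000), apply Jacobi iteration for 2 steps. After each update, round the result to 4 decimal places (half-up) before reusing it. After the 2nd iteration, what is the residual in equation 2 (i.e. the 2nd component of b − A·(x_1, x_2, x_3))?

Iteration 1:
  x_1 = (9 - (-4)·-2.8000 - (1)·-2.7000) / (6) = 0.0833
  x_2 = (12 - (1)·1.2000 - (-2)·-2.7000) / (5) = 1.0800
  x_3 = (6 - (3)·1.2000 - (3)·-2.8000) / (10) = 1.0800
Iteration 2:
  x_1 = (9 - (-4)·1.0800 - (1)·1.0800) / (6) = 2.0400
  x_2 = (12 - (1)·0.0833 - (-2)·1.0800) / (5) = 2.8153
  x_3 = (6 - (3)·0.0833 - (3)·1.0800) / (10) = 0.2510
Residual b − A·x = (7.7702, -3.6145, -11.0759)

-3.6145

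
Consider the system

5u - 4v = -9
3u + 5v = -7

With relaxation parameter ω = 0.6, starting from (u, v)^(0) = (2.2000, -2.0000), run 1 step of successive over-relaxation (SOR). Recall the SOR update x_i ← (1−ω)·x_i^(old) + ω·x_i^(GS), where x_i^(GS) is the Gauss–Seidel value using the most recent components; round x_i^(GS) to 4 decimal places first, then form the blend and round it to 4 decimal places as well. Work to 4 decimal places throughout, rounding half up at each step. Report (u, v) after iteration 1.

Iteration 1:
  u: GS value = (-9 - (-4)·-2.0000) / (5) = -3.4000;  u ← (1−ω)·2.2000 + ω·-3.4000 = -1.1600
  v: GS value = (-7 - (3)·-1.1600) / (5) = -0.7040;  v ← (1−ω)·-2.0000 + ω·-0.7040 = -1.2224

(-1.1600, -1.2224)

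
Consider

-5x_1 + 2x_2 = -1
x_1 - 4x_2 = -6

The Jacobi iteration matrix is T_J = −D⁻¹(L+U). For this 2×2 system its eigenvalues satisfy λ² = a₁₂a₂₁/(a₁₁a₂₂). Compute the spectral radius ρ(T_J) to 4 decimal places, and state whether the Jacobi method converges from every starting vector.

a₁₂a₂₁/(a₁₁a₂₂) = (2)·(1) / ((-5)·(-4)) = 0.100000
ρ = √|0.100000| = √0.100000 = 0.3162
ρ < 1, so Jacobi converges

0.3162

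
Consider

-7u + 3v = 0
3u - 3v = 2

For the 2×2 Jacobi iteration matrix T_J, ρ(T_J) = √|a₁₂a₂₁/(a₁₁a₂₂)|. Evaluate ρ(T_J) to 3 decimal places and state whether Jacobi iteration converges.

a₁₂a₂₁/(a₁₁a₂₂) = (3)·(3) / ((-7)·(-3)) = 0.428571
ρ = √|0.428571| = √0.428571 = 0.655
ρ < 1, so Jacobi converges

0.655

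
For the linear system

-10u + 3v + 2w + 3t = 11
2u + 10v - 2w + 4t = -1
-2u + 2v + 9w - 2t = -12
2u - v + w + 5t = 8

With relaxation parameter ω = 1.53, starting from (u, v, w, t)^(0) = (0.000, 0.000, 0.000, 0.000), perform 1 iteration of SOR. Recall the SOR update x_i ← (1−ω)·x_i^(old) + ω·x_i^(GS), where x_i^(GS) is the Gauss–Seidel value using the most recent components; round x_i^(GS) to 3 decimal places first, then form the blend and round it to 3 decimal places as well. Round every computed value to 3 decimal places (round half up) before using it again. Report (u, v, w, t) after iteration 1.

(-1.683, 0.363, -2.736, 4.426)

Iteration 1:
  u: GS value = (11 - (3)·0.000 - (2)·0.000 - (3)·0.000) / (-10) = -1.100;  u ← (1−ω)·0.000 + ω·-1.100 = -1.683
  v: GS value = (-1 - (2)·-1.683 - (-2)·0.000 - (4)·0.000) / (10) = 0.237;  v ← (1−ω)·0.000 + ω·0.237 = 0.363
  w: GS value = (-12 - (-2)·-1.683 - (2)·0.363 - (-2)·0.000) / (9) = -1.788;  w ← (1−ω)·0.000 + ω·-1.788 = -2.736
  t: GS value = (8 - (2)·-1.683 - (-1)·0.363 - (1)·-2.736) / (5) = 2.893;  t ← (1−ω)·0.000 + ω·2.893 = 4.426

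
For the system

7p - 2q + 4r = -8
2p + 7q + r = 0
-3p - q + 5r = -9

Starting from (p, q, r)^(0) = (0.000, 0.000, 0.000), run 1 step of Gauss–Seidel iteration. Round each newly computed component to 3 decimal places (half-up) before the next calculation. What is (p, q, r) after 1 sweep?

Iteration 1:
  p = (-8 - (-2)·0.000 - (4)·0.000) / (7) = -1.143
  q = (0 - (2)·-1.143 - (1)·0.000) / (7) = 0.327
  r = (-9 - (-3)·-1.143 - (-1)·0.327) / (5) = -2.420

(-1.143, 0.327, -2.420)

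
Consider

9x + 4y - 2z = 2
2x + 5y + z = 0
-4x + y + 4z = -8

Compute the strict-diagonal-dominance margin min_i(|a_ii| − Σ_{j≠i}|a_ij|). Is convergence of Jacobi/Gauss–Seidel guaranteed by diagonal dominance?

-1

row 1: |9| − (4+2) = 3
row 2: |5| − (2+1) = 2
row 3: |4| − (4+1) = -1
minimum over rows = -1 → not strictly diagonally dominant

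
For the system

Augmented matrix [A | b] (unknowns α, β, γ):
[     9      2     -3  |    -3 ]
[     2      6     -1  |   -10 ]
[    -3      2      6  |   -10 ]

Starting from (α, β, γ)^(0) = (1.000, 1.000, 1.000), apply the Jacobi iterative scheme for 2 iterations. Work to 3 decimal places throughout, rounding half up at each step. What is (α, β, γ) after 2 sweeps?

Iteration 1:
  α = (-3 - (2)·1.000 - (-3)·1.000) / (9) = -0.222
  β = (-10 - (2)·1.000 - (-1)·1.000) / (6) = -1.833
  γ = (-10 - (-3)·1.000 - (2)·1.000) / (6) = -1.500
Iteration 2:
  α = (-3 - (2)·-1.833 - (-3)·-1.500) / (9) = -0.426
  β = (-10 - (2)·-0.222 - (-1)·-1.500) / (6) = -1.843
  γ = (-10 - (-3)·-0.222 - (2)·-1.833) / (6) = -1.167

(-0.426, -1.843, -1.167)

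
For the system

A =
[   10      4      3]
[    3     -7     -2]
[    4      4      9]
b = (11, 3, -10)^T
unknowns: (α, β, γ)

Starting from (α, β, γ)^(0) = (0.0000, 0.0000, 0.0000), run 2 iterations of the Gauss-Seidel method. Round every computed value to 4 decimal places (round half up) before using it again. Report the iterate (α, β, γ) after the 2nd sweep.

Iteration 1:
  α = (11 - (4)·0.0000 - (3)·0.0000) / (10) = 1.1000
  β = (3 - (3)·1.1000 - (-2)·0.0000) / (-7) = 0.0429
  γ = (-10 - (4)·1.1000 - (4)·0.0429) / (9) = -1.6191
Iteration 2:
  α = (11 - (4)·0.0429 - (3)·-1.6191) / (10) = 1.5686
  β = (3 - (3)·1.5686 - (-2)·-1.6191) / (-7) = 0.7063
  γ = (-10 - (4)·1.5686 - (4)·0.7063) / (9) = -2.1222

(1.5686, 0.7063, -2.1222)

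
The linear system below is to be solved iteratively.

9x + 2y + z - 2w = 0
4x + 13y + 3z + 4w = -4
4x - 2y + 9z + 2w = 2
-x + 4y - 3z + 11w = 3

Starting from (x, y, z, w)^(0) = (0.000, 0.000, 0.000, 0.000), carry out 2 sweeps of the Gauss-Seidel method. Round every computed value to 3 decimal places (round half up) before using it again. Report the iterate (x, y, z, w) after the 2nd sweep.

(0.146, -0.520, -0.053, 0.461)

Iteration 1:
  x = (0 - (2)·0.000 - (1)·0.000 - (-2)·0.000) / (9) = 0.000
  y = (-4 - (4)·0.000 - (3)·0.000 - (4)·0.000) / (13) = -0.308
  z = (2 - (4)·0.000 - (-2)·-0.308 - (2)·0.000) / (9) = 0.154
  w = (3 - (-1)·0.000 - (4)·-0.308 - (-3)·0.154) / (11) = 0.427
Iteration 2:
  x = (0 - (2)·-0.308 - (1)·0.154 - (-2)·0.427) / (9) = 0.146
  y = (-4 - (4)·0.146 - (3)·0.154 - (4)·0.427) / (13) = -0.520
  z = (2 - (4)·0.146 - (-2)·-0.520 - (2)·0.427) / (9) = -0.053
  w = (3 - (-1)·0.146 - (4)·-0.520 - (-3)·-0.053) / (11) = 0.461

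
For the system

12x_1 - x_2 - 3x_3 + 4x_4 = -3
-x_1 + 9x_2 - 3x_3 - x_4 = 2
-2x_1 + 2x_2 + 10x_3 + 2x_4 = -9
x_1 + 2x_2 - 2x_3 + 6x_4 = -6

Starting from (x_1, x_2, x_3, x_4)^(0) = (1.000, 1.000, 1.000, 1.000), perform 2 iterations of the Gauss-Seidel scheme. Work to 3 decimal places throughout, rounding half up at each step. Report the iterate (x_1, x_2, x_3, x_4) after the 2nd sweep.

Iteration 1:
  x_1 = (-3 - (-1)·1.000 - (-3)·1.000 - (4)·1.000) / (12) = -0.250
  x_2 = (2 - (-1)·-0.250 - (-3)·1.000 - (-1)·1.000) / (9) = 0.639
  x_3 = (-9 - (-2)·-0.250 - (2)·0.639 - (2)·1.000) / (10) = -1.278
  x_4 = (-6 - (1)·-0.250 - (2)·0.639 - (-2)·-1.278) / (6) = -1.597
Iteration 2:
  x_1 = (-3 - (-1)·0.639 - (-3)·-1.278 - (4)·-1.597) / (12) = 0.016
  x_2 = (2 - (-1)·0.016 - (-3)·-1.278 - (-1)·-1.597) / (9) = -0.379
  x_3 = (-9 - (-2)·0.016 - (2)·-0.379 - (2)·-1.597) / (10) = -0.502
  x_4 = (-6 - (1)·0.016 - (2)·-0.379 - (-2)·-0.502) / (6) = -1.044

(0.016, -0.379, -0.502, -1.044)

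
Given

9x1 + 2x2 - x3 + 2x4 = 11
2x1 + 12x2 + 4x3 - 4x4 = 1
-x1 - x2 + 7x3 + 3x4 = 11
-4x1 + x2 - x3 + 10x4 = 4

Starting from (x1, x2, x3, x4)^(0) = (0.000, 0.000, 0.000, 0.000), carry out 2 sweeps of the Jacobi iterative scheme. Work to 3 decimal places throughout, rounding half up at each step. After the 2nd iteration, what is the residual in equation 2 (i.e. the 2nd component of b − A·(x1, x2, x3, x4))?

2.362

Iteration 1:
  x1 = (11 - (2)·0.000 - (-1)·0.000 - (2)·0.000) / (9) = 1.222
  x2 = (1 - (2)·0.000 - (4)·0.000 - (-4)·0.000) / (12) = 0.083
  x3 = (11 - (-1)·0.000 - (-1)·0.000 - (3)·0.000) / (7) = 1.571
  x4 = (4 - (-4)·0.000 - (1)·0.000 - (-1)·0.000) / (10) = 0.400
Iteration 2:
  x1 = (11 - (2)·0.083 - (-1)·1.571 - (2)·0.400) / (9) = 1.289
  x2 = (1 - (2)·1.222 - (4)·1.571 - (-4)·0.400) / (12) = -0.511
  x3 = (11 - (-1)·1.222 - (-1)·0.083 - (3)·0.400) / (7) = 1.586
  x4 = (4 - (-4)·1.222 - (1)·0.083 - (-1)·1.571) / (10) = 1.038
Residual b − A·x = (-0.069, 2.362, -2.438, 0.873)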